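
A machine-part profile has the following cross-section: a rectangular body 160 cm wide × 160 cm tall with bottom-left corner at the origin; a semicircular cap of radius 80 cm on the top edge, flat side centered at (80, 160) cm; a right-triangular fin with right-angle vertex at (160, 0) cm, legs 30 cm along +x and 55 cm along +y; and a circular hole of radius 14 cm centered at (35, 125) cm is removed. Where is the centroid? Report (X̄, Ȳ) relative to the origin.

X̄ = 82.84 cm, Ȳ = 109.75 cm

Part | A | x̄ᵢ | ȳᵢ | A·x̄ᵢ | A·ȳᵢ
rectangular body | 25600.00 | 80.00 | 80.00 | 2048000.00 | 2048000.00
semicircular top | 10053.10 | 80.00 | 193.95 | 804247.72 | 1949828.77
triangular fin | 825.00 | 170.00 | 18.33 | 140250.00 | 15125.00
hole | -615.75 | 35.00 | 125.00 | -21551.33 | -76969.02
Σ | 35862.34 |  |  | 2970946.39 | 3935984.75
X̄ = 2970946.39 / 35862.34 = 82.84 cm
Ȳ = 3935984.75 / 35862.34 = 109.75 cm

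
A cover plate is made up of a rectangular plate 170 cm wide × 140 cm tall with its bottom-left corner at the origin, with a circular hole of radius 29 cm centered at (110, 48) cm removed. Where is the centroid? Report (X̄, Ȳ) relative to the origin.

plate: A = 170 × 140 = 23800.00, centroid at (85.00, 70.00).
hole: A = −π·29² = -2642.08, centroid at (110.00, 48.00).
ΣA = 21157.92 cm²
ΣAX̄ = (23800.00)(85.00) + (-2642.08)(110.00) = 1732371.26 cm³
ΣAȲ = (23800.00)(70.00) + (-2642.08)(48.00) = 1539180.19 cm³
X̄ = 1732371.26 / 21157.92 = 81.88 cm
Ȳ = 1539180.19 / 21157.92 = 72.75 cm

X̄ = 81.88 cm, Ȳ = 72.75 cm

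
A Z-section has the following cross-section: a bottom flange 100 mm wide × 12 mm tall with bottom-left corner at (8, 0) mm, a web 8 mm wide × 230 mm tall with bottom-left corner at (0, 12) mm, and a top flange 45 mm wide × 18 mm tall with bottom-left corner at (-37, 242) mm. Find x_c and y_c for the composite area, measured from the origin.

Part | A | x̄ᵢ | ȳᵢ | A·x̄ᵢ | A·ȳᵢ
bottom flange | 1200.00 | 58.00 | 6.00 | 69600.00 | 7200.00
web | 1840.00 | 4.00 | 127.00 | 7360.00 | 233680.00
top flange | 810.00 | -14.50 | 251.00 | -11745.00 | 203310.00
Σ | 3850.00 |  |  | 65215.00 | 444190.00
x_c = 65215.00 / 3850.00 = 16.94 mm
y_c = 444190.00 / 3850.00 = 115.37 mm

x_c = 16.94 mm, y_c = 115.37 mm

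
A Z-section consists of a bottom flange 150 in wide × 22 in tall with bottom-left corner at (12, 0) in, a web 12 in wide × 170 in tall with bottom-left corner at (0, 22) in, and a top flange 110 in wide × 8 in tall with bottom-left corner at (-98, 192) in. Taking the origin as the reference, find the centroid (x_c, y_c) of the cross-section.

x_c = 42.04 in, y_c = 68.66 in

Part | A | x̄ᵢ | ȳᵢ | A·x̄ᵢ | A·ȳᵢ
bottom flange | 3300.00 | 87.00 | 11.00 | 287100.00 | 36300.00
web | 2040.00 | 6.00 | 107.00 | 12240.00 | 218280.00
top flange | 880.00 | -43.00 | 196.00 | -37840.00 | 172480.00
Σ | 6220.00 |  |  | 261500.00 | 427060.00
x_c = 261500.00 / 6220.00 = 42.04 in
y_c = 427060.00 / 6220.00 = 68.66 in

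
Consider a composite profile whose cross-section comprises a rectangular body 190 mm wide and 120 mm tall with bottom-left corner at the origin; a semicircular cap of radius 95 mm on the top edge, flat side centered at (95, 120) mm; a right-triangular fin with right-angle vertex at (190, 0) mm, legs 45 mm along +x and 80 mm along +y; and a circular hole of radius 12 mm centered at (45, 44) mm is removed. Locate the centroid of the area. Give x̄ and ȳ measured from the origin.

x̄ = 100.76 mm, ȳ = 95.73 mm

Part | A | x̄ᵢ | ȳᵢ | A·x̄ᵢ | A·ȳᵢ
rectangular body | 22800.00 | 95.00 | 60.00 | 2166000.00 | 1368000.00
semicircular top | 14176.44 | 95.00 | 160.32 | 1346761.50 | 2272755.76
triangular fin | 1800.00 | 205.00 | 26.67 | 369000.00 | 48000.00
hole | -452.39 | 45.00 | 44.00 | -20357.52 | -19905.13
Σ | 38324.05 |  |  | 3861403.98 | 3668850.62
x̄ = 3861403.98 / 38324.05 = 100.76 mm
ȳ = 3668850.62 / 38324.05 = 95.73 mm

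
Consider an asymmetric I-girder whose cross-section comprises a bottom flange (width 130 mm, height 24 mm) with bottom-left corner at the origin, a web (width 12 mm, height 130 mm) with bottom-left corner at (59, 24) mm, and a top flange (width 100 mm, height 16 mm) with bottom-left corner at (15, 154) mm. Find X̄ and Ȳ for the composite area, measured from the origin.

X̄ = 65.00 mm, Ȳ = 69.34 mm

Part | A | x̄ᵢ | ȳᵢ | A·x̄ᵢ | A·ȳᵢ
bottom flange | 3120.00 | 65.00 | 12.00 | 202800.00 | 37440.00
web | 1560.00 | 65.00 | 89.00 | 101400.00 | 138840.00
top flange | 1600.00 | 65.00 | 162.00 | 104000.00 | 259200.00
Σ | 6280.00 |  |  | 408200.00 | 435480.00
X̄ = 408200.00 / 6280.00 = 65.00 mm
Ȳ = 435480.00 / 6280.00 = 69.34 mm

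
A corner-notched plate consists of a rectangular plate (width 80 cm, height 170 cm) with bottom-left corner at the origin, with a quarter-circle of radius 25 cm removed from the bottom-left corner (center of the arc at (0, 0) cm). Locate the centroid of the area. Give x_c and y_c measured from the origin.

x_c = 41.10 cm, y_c = 87.79 cm

Part | A | x̄ᵢ | ȳᵢ | A·x̄ᵢ | A·ȳᵢ
plate | 13600.00 | 40.00 | 85.00 | 544000.00 | 1156000.00
removed quarter-circle | -490.87 | 10.61 | 10.61 | -5208.33 | -5208.33
Σ | 13109.13 |  |  | 538791.67 | 1150791.67
x_c = 538791.67 / 13109.13 = 41.10 cm
y_c = 1150791.67 / 13109.13 = 87.79 cm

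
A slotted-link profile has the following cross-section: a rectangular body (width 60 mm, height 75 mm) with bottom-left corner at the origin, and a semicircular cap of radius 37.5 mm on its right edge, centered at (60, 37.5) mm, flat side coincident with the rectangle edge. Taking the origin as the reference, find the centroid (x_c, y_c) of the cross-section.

rectangular body: A = 60 × 75 = 4500.00, centroid at (30.00, 37.50).
semicircular end: A = ½π·37.5² = 2208.93, centroid at (75.92, 37.50).
ΣA = 6708.93 mm², ΣAx_c = 302692.19 mm³, ΣAy_c = 251584.96 mm³.
x_c = 302692.19/6708.93 = 45.12 mm; y_c = 251584.96/6708.93 = 37.50 mm.

x_c = 45.12 mm, y_c = 37.50 mm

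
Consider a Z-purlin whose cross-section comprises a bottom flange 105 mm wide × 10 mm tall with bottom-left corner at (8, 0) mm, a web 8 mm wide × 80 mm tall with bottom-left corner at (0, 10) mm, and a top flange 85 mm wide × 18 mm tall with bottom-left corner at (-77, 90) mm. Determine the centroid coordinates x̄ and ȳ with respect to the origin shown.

bottom flange: A = 105 × 10 = 1050.00, centroid at (60.50, 5.00).
web: A = 8 × 80 = 640.00, centroid at (4.00, 50.00).
top flange: A = 85 × 18 = 1530.00, centroid at (-34.50, 99.00).
ΣA = 3220.00 mm²
ΣAx̄ = (1050.00)(60.50) + (640.00)(4.00) + (1530.00)(-34.50) = 13300.00 mm³
ΣAȳ = (1050.00)(5.00) + (640.00)(50.00) + (1530.00)(99.00) = 188720.00 mm³
x̄ = 13300.00 / 3220.00 = 4.13 mm
ȳ = 188720.00 / 3220.00 = 58.61 mm

x̄ = 4.13 mm, ȳ = 58.61 mm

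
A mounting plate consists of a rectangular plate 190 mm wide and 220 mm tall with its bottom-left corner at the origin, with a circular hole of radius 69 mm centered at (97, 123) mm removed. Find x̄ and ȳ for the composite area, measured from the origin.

x̄ = 93.89 mm, ȳ = 102.76 mm

Part | A | x̄ᵢ | ȳᵢ | A·x̄ᵢ | A·ȳᵢ
plate | 41800.00 | 95.00 | 110.00 | 3971000.00 | 4598000.00
hole | -14957.12 | 97.00 | 123.00 | -1450840.89 | -1839726.08
Σ | 26842.88 |  |  | 2520159.11 | 2758273.92
x̄ = 2520159.11 / 26842.88 = 93.89 mm
ȳ = 2758273.92 / 26842.88 = 102.76 mm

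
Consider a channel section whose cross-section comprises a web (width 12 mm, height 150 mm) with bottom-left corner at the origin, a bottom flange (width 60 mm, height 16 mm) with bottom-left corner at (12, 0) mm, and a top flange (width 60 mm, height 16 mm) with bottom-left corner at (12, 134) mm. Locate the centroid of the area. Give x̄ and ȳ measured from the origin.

x̄ = 24.58 mm, ȳ = 75.00 mm

Part | A | x̄ᵢ | ȳᵢ | A·x̄ᵢ | A·ȳᵢ
web | 1800.00 | 6.00 | 75.00 | 10800.00 | 135000.00
bottom flange | 960.00 | 42.00 | 8.00 | 40320.00 | 7680.00
top flange | 960.00 | 42.00 | 142.00 | 40320.00 | 136320.00
Σ | 3720.00 |  |  | 91440.00 | 279000.00
x̄ = 91440.00 / 3720.00 = 24.58 mm
ȳ = 279000.00 / 3720.00 = 75.00 mm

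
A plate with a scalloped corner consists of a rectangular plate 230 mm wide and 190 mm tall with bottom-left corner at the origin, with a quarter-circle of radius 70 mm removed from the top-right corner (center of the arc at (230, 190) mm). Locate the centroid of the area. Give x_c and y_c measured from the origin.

plate: A = 230 × 190 = 43700.00, centroid at (115.00, 95.00).
removed quarter-circle: A = −¼π·70² = -3848.45, centroid at (200.29, 160.29).
ΣA = 39851.55 mm²
ΣAx_c = (43700.00)(115.00) + (-3848.45)(200.29) = 4254689.60 mm³
ΣAy_c = (43700.00)(95.00) + (-3848.45)(160.29) = 3534627.64 mm³
x_c = 4254689.60 / 39851.55 = 106.76 mm
y_c = 3534627.64 / 39851.55 = 88.69 mm

x_c = 106.76 mm, y_c = 88.69 mm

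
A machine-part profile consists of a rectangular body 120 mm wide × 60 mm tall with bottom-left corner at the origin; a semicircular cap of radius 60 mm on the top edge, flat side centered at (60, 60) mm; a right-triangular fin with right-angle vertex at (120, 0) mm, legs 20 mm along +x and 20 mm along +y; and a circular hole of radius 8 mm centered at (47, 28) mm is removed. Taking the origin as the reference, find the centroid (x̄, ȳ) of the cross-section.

x̄ = 61.24 mm, ȳ = 54.07 mm

rectangular body: A = 120 × 60 = 7200.00, centroid at (60.00, 30.00).
semicircular top: A = ½π·60² = 5654.87, centroid at (60.00, 85.46).
triangular fin: A = ½·20·20 = 200.00, centroid at (126.67, 6.67).
hole: A = −π·8² = -201.06, centroid at (47.00, 28.00).
ΣA = 12853.80 mm²
ΣAx̄ = (7200.00)(60.00) + (5654.87)(60.00) + (200.00)(126.67) + (-201.06)(47.00) = 787175.43 mm³
ΣAȳ = (7200.00)(30.00) + (5654.87)(85.46) + (200.00)(6.67) + (-201.06)(28.00) = 694995.61 mm³
x̄ = 787175.43 / 12853.80 = 61.24 mm
ȳ = 694995.61 / 12853.80 = 54.07 mm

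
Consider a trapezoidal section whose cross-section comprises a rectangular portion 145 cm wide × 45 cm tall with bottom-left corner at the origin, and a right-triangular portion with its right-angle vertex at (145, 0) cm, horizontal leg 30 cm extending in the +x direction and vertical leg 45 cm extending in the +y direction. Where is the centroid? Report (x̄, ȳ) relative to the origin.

rectangular portion: A = 145 × 45 = 6525.00, centroid at (72.50, 22.50).
triangular portion: A = ½·30·45 = 675.00, centroid at (155.00, 15.00).
ΣA = 7200.00 cm², ΣAx̄ = 577687.50 cm³, ΣAȳ = 156937.50 cm³.
x̄ = 577687.50/7200.00 = 80.23 cm; ȳ = 156937.50/7200.00 = 21.80 cm.

x̄ = 80.23 cm, ȳ = 21.80 cm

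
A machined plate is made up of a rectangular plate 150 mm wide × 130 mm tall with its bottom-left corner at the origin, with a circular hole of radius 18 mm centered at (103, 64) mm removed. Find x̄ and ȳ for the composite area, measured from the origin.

Part | A | x̄ᵢ | ȳᵢ | A·x̄ᵢ | A·ȳᵢ
plate | 19500.00 | 75.00 | 65.00 | 1462500.00 | 1267500.00
hole | -1017.88 | 103.00 | 64.00 | -104841.23 | -65144.07
Σ | 18482.12 |  |  | 1357658.77 | 1202355.93
x̄ = 1357658.77 / 18482.12 = 73.46 mm
ȳ = 1202355.93 / 18482.12 = 65.06 mm

x̄ = 73.46 mm, ȳ = 65.06 mm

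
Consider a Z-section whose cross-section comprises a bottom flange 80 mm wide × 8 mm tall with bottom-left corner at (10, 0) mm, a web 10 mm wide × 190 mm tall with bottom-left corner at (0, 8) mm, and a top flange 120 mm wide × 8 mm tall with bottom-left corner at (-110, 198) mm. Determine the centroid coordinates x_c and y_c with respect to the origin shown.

x_c = -1.86 mm, y_c = 112.05 mm

bottom flange: A = 80 × 8 = 640.00, centroid at (50.00, 4.00).
web: A = 10 × 190 = 1900.00, centroid at (5.00, 103.00).
top flange: A = 120 × 8 = 960.00, centroid at (-50.00, 202.00).
ΣA = 3500.00 mm², ΣAx_c = -6500.00 mm³, ΣAy_c = 392180.00 mm³.
x_c = -6500.00/3500.00 = -1.86 mm; y_c = 392180.00/3500.00 = 112.05 mm.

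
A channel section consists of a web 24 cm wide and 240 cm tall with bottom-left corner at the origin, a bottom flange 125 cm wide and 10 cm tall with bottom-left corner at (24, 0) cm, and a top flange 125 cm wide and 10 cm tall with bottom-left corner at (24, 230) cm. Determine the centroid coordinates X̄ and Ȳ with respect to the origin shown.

X̄ = 34.55 cm, Ȳ = 120.00 cm

Part | A | x̄ᵢ | ȳᵢ | A·x̄ᵢ | A·ȳᵢ
web | 5760.00 | 12.00 | 120.00 | 69120.00 | 691200.00
bottom flange | 1250.00 | 86.50 | 5.00 | 108125.00 | 6250.00
top flange | 1250.00 | 86.50 | 235.00 | 108125.00 | 293750.00
Σ | 8260.00 |  |  | 285370.00 | 991200.00
X̄ = 285370.00 / 8260.00 = 34.55 cm
Ȳ = 991200.00 / 8260.00 = 120.00 cm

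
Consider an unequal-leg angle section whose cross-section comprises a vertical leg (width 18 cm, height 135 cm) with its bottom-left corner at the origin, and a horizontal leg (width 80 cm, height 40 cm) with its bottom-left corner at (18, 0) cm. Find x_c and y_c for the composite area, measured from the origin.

x_c = 36.85 cm, y_c = 40.50 cm

Part | A | x̄ᵢ | ȳᵢ | A·x̄ᵢ | A·ȳᵢ
vertical leg | 2430.00 | 9.00 | 67.50 | 21870.00 | 164025.00
horizontal leg | 3200.00 | 58.00 | 20.00 | 185600.00 | 64000.00
Σ | 5630.00 |  |  | 207470.00 | 228025.00
x_c = 207470.00 / 5630.00 = 36.85 cm
y_c = 228025.00 / 5630.00 = 40.50 cm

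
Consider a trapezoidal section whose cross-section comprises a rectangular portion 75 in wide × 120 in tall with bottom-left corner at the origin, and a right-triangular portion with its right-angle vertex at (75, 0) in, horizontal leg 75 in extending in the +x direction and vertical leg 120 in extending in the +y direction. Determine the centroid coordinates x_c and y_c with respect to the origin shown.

x_c = 58.33 in, y_c = 53.33 in

rectangular portion: A = 75 × 120 = 9000.00, centroid at (37.50, 60.00).
triangular portion: A = ½·75·120 = 4500.00, centroid at (100.00, 40.00).
ΣA = 13500.00 in², ΣAx_c = 787500.00 in³, ΣAy_c = 720000.00 in³.
x_c = 787500.00/13500.00 = 58.33 in; y_c = 720000.00/13500.00 = 53.33 in.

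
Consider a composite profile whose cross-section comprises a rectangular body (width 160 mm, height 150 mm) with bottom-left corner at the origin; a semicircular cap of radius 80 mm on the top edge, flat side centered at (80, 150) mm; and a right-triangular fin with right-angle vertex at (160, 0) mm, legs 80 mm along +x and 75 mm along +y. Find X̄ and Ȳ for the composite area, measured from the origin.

rectangular body: A = 160 × 150 = 24000.00, centroid at (80.00, 75.00).
semicircular top: A = ½π·80² = 10053.10, centroid at (80.00, 183.95).
triangular fin: A = ½·80·75 = 3000.00, centroid at (186.67, 25.00).
ΣA = 37053.10 mm²
ΣAX̄ = (24000.00)(80.00) + (10053.10)(80.00) + (3000.00)(186.67) = 3284247.72 mm³
ΣAȲ = (24000.00)(75.00) + (10053.10)(183.95) + (3000.00)(25.00) = 3724297.81 mm³
X̄ = 3284247.72 / 37053.10 = 88.64 mm
Ȳ = 3724297.81 / 37053.10 = 100.51 mm

X̄ = 88.64 mm, Ȳ = 100.51 mm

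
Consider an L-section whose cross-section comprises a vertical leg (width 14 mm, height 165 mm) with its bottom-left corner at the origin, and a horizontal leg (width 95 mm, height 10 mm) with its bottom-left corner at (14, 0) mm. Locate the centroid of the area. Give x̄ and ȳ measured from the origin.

vertical leg: A = 14 × 165 = 2310.00, centroid at (7.00, 82.50).
horizontal leg: A = 95 × 10 = 950.00, centroid at (61.50, 5.00).
ΣA = 3260.00 mm²
ΣAx̄ = (2310.00)(7.00) + (950.00)(61.50) = 74595.00 mm³
ΣAȳ = (2310.00)(82.50) + (950.00)(5.00) = 195325.00 mm³
x̄ = 74595.00 / 3260.00 = 22.88 mm
ȳ = 195325.00 / 3260.00 = 59.92 mm

x̄ = 22.88 mm, ȳ = 59.92 mm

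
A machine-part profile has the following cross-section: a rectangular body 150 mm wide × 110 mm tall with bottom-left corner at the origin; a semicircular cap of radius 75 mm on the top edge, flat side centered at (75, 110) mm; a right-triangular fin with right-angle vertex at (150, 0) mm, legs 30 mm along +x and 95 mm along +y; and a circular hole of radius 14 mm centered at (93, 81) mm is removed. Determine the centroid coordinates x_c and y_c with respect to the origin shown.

rectangular body: A = 150 × 110 = 16500.00, centroid at (75.00, 55.00).
semicircular top: A = ½π·75² = 8835.73, centroid at (75.00, 141.83).
triangular fin: A = ½·30·95 = 1425.00, centroid at (160.00, 31.67).
hole: A = −π·14² = -615.75, centroid at (93.00, 81.00).
ΣA = 26144.98 mm²
ΣAx_c = (16500.00)(75.00) + (8835.73)(75.00) + (1425.00)(160.00) + (-615.75)(93.00) = 2070914.75 mm³
ΣAy_c = (16500.00)(55.00) + (8835.73)(141.83) + (1425.00)(31.67) + (-615.75)(81.00) = 2155929.30 mm³
x_c = 2070914.75 / 26144.98 = 79.21 mm
y_c = 2155929.30 / 26144.98 = 82.46 mm

x_c = 79.21 mm, y_c = 82.46 mm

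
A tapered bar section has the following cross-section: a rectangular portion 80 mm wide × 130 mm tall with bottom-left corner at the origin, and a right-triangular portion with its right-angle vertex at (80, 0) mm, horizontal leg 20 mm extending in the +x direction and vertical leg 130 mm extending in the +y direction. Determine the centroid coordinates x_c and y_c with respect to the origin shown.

x_c = 45.19 mm, y_c = 62.59 mm

rectangular portion: A = 80 × 130 = 10400.00, centroid at (40.00, 65.00).
triangular portion: A = ½·20·130 = 1300.00, centroid at (86.67, 43.33).
ΣA = 11700.00 mm²
ΣAx_c = (10400.00)(40.00) + (1300.00)(86.67) = 528666.67 mm³
ΣAy_c = (10400.00)(65.00) + (1300.00)(43.33) = 732333.33 mm³
x_c = 528666.67 / 11700.00 = 45.19 mm
y_c = 732333.33 / 11700.00 = 62.59 mm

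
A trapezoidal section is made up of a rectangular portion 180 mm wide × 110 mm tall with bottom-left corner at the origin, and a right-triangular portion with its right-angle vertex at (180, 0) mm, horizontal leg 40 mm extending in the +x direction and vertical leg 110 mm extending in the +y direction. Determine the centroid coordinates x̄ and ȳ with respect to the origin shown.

x̄ = 100.33 mm, ȳ = 53.17 mm

Part | A | x̄ᵢ | ȳᵢ | A·x̄ᵢ | A·ȳᵢ
rectangular portion | 19800.00 | 90.00 | 55.00 | 1782000.00 | 1089000.00
triangular portion | 2200.00 | 193.33 | 36.67 | 425333.33 | 80666.67
Σ | 22000.00 |  |  | 2207333.33 | 1169666.67
x̄ = 2207333.33 / 22000.00 = 100.33 mm
ȳ = 1169666.67 / 22000.00 = 53.17 mm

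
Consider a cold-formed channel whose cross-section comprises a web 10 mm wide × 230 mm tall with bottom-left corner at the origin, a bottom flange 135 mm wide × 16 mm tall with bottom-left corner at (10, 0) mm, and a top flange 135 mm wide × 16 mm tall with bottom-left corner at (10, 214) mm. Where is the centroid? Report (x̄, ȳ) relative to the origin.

Part | A | x̄ᵢ | ȳᵢ | A·x̄ᵢ | A·ȳᵢ
web | 2300.00 | 5.00 | 115.00 | 11500.00 | 264500.00
bottom flange | 2160.00 | 77.50 | 8.00 | 167400.00 | 17280.00
top flange | 2160.00 | 77.50 | 222.00 | 167400.00 | 479520.00
Σ | 6620.00 |  |  | 346300.00 | 761300.00
x̄ = 346300.00 / 6620.00 = 52.31 mm
ȳ = 761300.00 / 6620.00 = 115.00 mm

x̄ = 52.31 mm, ȳ = 115.00 mm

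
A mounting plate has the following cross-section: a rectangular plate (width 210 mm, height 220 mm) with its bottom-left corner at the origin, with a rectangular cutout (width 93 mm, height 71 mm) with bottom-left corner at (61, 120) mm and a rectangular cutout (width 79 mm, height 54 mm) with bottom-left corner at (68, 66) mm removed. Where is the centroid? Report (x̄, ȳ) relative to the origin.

x̄ = 104.23 mm, ȳ = 103.55 mm

Part | A | x̄ᵢ | ȳᵢ | A·x̄ᵢ | A·ȳᵢ
plate | 46200.00 | 105.00 | 110.00 | 4851000.00 | 5082000.00
hole 1 | -6603.00 | 107.50 | 155.50 | -709822.50 | -1026766.50
hole 2 | -4266.00 | 107.50 | 93.00 | -458595.00 | -396738.00
Σ | 35331.00 |  |  | 3682582.50 | 3658495.50
x̄ = 3682582.50 / 35331.00 = 104.23 mm
ȳ = 3658495.50 / 35331.00 = 103.55 mm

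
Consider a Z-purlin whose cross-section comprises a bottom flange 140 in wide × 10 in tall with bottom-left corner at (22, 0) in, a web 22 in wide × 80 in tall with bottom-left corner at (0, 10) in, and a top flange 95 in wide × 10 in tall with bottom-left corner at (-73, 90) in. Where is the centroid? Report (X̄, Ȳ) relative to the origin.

Part | A | x̄ᵢ | ȳᵢ | A·x̄ᵢ | A·ȳᵢ
bottom flange | 1400.00 | 92.00 | 5.00 | 128800.00 | 7000.00
web | 1760.00 | 11.00 | 50.00 | 19360.00 | 88000.00
top flange | 950.00 | -25.50 | 95.00 | -24225.00 | 90250.00
Σ | 4110.00 |  |  | 123935.00 | 185250.00
X̄ = 123935.00 / 4110.00 = 30.15 in
Ȳ = 185250.00 / 4110.00 = 45.07 in

X̄ = 30.15 in, Ȳ = 45.07 in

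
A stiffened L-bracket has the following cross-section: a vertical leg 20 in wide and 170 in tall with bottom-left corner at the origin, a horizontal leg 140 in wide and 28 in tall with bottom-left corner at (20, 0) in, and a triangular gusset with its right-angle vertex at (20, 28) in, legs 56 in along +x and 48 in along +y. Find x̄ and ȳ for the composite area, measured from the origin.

Part | A | x̄ᵢ | ȳᵢ | A·x̄ᵢ | A·ȳᵢ
vertical leg | 3400.00 | 10.00 | 85.00 | 34000.00 | 289000.00
horizontal leg | 3920.00 | 90.00 | 14.00 | 352800.00 | 54880.00
gusset | 1344.00 | 38.67 | 44.00 | 51968.00 | 59136.00
Σ | 8664.00 |  |  | 438768.00 | 403016.00
x̄ = 438768.00 / 8664.00 = 50.64 in
ȳ = 403016.00 / 8664.00 = 46.52 in

x̄ = 50.64 in, ȳ = 46.52 in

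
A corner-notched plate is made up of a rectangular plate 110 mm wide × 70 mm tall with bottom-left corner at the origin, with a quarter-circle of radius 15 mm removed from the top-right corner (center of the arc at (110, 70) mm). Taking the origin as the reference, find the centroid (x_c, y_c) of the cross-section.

x_c = 53.86 mm, y_c = 34.33 mm

Part | A | x̄ᵢ | ȳᵢ | A·x̄ᵢ | A·ȳᵢ
plate | 7700.00 | 55.00 | 35.00 | 423500.00 | 269500.00
removed quarter-circle | -176.71 | 103.63 | 63.63 | -18313.60 | -11245.02
Σ | 7523.29 |  |  | 405186.40 | 258254.98
x_c = 405186.40 / 7523.29 = 53.86 mm
y_c = 258254.98 / 7523.29 = 34.33 mm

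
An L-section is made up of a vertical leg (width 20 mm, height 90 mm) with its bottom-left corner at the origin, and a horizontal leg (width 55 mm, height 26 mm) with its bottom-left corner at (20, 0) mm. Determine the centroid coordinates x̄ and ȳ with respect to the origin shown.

Part | A | x̄ᵢ | ȳᵢ | A·x̄ᵢ | A·ȳᵢ
vertical leg | 1800.00 | 10.00 | 45.00 | 18000.00 | 81000.00
horizontal leg | 1430.00 | 47.50 | 13.00 | 67925.00 | 18590.00
Σ | 3230.00 |  |  | 85925.00 | 99590.00
x̄ = 85925.00 / 3230.00 = 26.60 mm
ȳ = 99590.00 / 3230.00 = 30.83 mm

x̄ = 26.60 mm, ȳ = 30.83 mm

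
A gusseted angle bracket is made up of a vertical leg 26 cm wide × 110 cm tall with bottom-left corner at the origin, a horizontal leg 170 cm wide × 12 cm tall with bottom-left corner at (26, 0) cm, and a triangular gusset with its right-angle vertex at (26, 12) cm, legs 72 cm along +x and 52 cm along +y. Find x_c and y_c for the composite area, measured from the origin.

x_c = 52.75 cm, y_c = 33.14 cm

Part | A | x̄ᵢ | ȳᵢ | A·x̄ᵢ | A·ȳᵢ
vertical leg | 2860.00 | 13.00 | 55.00 | 37180.00 | 157300.00
horizontal leg | 2040.00 | 111.00 | 6.00 | 226440.00 | 12240.00
gusset | 1872.00 | 50.00 | 29.33 | 93600.00 | 54912.00
Σ | 6772.00 |  |  | 357220.00 | 224452.00
x_c = 357220.00 / 6772.00 = 52.75 cm
y_c = 224452.00 / 6772.00 = 33.14 cm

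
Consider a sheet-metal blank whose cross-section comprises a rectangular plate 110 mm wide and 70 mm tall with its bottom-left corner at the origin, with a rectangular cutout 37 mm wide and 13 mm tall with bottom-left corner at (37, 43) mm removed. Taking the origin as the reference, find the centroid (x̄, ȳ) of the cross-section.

x̄ = 54.97 mm, ȳ = 34.03 mm

plate: A = 110 × 70 = 7700.00, centroid at (55.00, 35.00).
hole: A = −(37 × 13) = -481.00, centroid at (55.50, 49.50).
ΣA = 7219.00 mm², ΣAx̄ = 396804.50 mm³, ΣAȳ = 245690.50 mm³.
x̄ = 396804.50/7219.00 = 54.97 mm; ȳ = 245690.50/7219.00 = 34.03 mm.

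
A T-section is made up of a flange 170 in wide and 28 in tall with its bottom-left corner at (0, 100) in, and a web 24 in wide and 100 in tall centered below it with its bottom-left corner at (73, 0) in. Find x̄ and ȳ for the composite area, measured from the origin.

x̄ = 85.00 in, ȳ = 92.55 in

web: A = 24 × 100 = 2400.00, centroid at (85.00, 50.00).
flange: A = 170 × 28 = 4760.00, centroid at (85.00, 114.00).
ΣA = 7160.00 in²
ΣAx̄ = (2400.00)(85.00) + (4760.00)(85.00) = 608600.00 in³
ΣAȳ = (2400.00)(50.00) + (4760.00)(114.00) = 662640.00 in³
x̄ = 608600.00 / 7160.00 = 85.00 in
ȳ = 662640.00 / 7160.00 = 92.55 in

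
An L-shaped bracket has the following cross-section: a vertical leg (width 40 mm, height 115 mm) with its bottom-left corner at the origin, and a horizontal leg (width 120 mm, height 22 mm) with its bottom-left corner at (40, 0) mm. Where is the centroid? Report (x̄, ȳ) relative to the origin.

vertical leg: A = 40 × 115 = 4600.00, centroid at (20.00, 57.50).
horizontal leg: A = 120 × 22 = 2640.00, centroid at (100.00, 11.00).
ΣA = 7240.00 mm²
ΣAx̄ = (4600.00)(20.00) + (2640.00)(100.00) = 356000.00 mm³
ΣAȳ = (4600.00)(57.50) + (2640.00)(11.00) = 293540.00 mm³
x̄ = 356000.00 / 7240.00 = 49.17 mm
ȳ = 293540.00 / 7240.00 = 40.54 mm

x̄ = 49.17 mm, ȳ = 40.54 mm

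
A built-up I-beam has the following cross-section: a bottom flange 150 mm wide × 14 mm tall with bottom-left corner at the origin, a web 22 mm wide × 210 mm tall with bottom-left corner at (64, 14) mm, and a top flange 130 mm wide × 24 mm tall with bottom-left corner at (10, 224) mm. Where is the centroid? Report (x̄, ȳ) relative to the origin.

x̄ = 75.00 mm, ȳ = 132.20 mm

bottom flange: A = 150 × 14 = 2100.00, centroid at (75.00, 7.00).
web: A = 22 × 210 = 4620.00, centroid at (75.00, 119.00).
top flange: A = 130 × 24 = 3120.00, centroid at (75.00, 236.00).
ΣA = 9840.00 mm², ΣAx̄ = 738000.00 mm³, ΣAȳ = 1300800.00 mm³.
x̄ = 738000.00/9840.00 = 75.00 mm; ȳ = 1300800.00/9840.00 = 132.20 mm.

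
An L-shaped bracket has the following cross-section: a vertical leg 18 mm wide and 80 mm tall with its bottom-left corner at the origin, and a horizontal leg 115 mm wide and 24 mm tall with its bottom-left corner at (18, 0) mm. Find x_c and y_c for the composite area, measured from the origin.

vertical leg: A = 18 × 80 = 1440.00, centroid at (9.00, 40.00).
horizontal leg: A = 115 × 24 = 2760.00, centroid at (75.50, 12.00).
ΣA = 4200.00 mm², ΣAx_c = 221340.00 mm³, ΣAy_c = 90720.00 mm³.
x_c = 221340.00/4200.00 = 52.70 mm; y_c = 90720.00/4200.00 = 21.60 mm.

x_c = 52.70 mm, y_c = 21.60 mm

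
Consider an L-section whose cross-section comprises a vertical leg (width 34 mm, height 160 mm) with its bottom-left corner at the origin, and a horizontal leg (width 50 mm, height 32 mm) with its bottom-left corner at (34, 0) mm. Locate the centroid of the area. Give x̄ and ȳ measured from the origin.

x̄ = 26.55 mm, ȳ = 65.45 mm

vertical leg: A = 34 × 160 = 5440.00, centroid at (17.00, 80.00).
horizontal leg: A = 50 × 32 = 1600.00, centroid at (59.00, 16.00).
ΣA = 7040.00 mm²
ΣAx̄ = (5440.00)(17.00) + (1600.00)(59.00) = 186880.00 mm³
ΣAȳ = (5440.00)(80.00) + (1600.00)(16.00) = 460800.00 mm³
x̄ = 186880.00 / 7040.00 = 26.55 mm
ȳ = 460800.00 / 7040.00 = 65.45 mm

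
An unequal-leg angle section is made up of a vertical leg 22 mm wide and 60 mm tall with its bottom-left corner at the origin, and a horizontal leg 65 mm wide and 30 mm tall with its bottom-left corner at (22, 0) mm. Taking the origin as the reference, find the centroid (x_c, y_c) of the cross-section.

vertical leg: A = 22 × 60 = 1320.00, centroid at (11.00, 30.00).
horizontal leg: A = 65 × 30 = 1950.00, centroid at (54.50, 15.00).
ΣA = 3270.00 mm²
ΣAx_c = (1320.00)(11.00) + (1950.00)(54.50) = 120795.00 mm³
ΣAy_c = (1320.00)(30.00) + (1950.00)(15.00) = 68850.00 mm³
x_c = 120795.00 / 3270.00 = 36.94 mm
y_c = 68850.00 / 3270.00 = 21.06 mm

x_c = 36.94 mm, y_c = 21.06 mm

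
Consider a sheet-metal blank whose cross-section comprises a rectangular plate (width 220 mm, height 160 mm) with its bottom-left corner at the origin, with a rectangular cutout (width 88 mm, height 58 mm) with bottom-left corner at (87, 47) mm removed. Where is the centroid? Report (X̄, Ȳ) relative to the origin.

X̄ = 106.44 mm, Ȳ = 80.68 mm

plate: A = 220 × 160 = 35200.00, centroid at (110.00, 80.00).
hole: A = −(88 × 58) = -5104.00, centroid at (131.00, 76.00).
ΣA = 30096.00 mm², ΣAX̄ = 3203376.00 mm³, ΣAȲ = 2428096.00 mm³.
X̄ = 3203376.00/30096.00 = 106.44 mm; Ȳ = 2428096.00/30096.00 = 80.68 mm.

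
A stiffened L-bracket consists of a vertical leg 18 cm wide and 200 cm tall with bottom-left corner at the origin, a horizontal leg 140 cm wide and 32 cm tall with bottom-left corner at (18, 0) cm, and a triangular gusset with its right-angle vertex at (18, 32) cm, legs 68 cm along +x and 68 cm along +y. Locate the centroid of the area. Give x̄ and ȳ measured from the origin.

vertical leg: A = 18 × 200 = 3600.00, centroid at (9.00, 100.00).
horizontal leg: A = 140 × 32 = 4480.00, centroid at (88.00, 16.00).
gusset: A = ½·68·68 = 2312.00, centroid at (40.67, 54.67).
ΣA = 10392.00 cm²
ΣAx̄ = (3600.00)(9.00) + (4480.00)(88.00) + (2312.00)(40.67) = 520661.33 cm³
ΣAȳ = (3600.00)(100.00) + (4480.00)(16.00) + (2312.00)(54.67) = 558069.33 cm³
x̄ = 520661.33 / 10392.00 = 50.10 cm
ȳ = 558069.33 / 10392.00 = 53.70 cm

x̄ = 50.10 cm, ȳ = 53.70 cm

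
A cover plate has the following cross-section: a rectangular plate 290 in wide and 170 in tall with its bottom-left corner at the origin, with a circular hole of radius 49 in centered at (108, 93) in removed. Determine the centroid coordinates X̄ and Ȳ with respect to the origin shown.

Part | A | x̄ᵢ | ȳᵢ | A·x̄ᵢ | A·ȳᵢ
plate | 49300.00 | 145.00 | 85.00 | 7148500.00 | 4190500.00
hole | -7542.96 | 108.00 | 93.00 | -814640.11 | -701495.65
Σ | 41757.04 |  |  | 6333859.89 | 3489004.35
X̄ = 6333859.89 / 41757.04 = 151.68 in
Ȳ = 3489004.35 / 41757.04 = 83.55 in

X̄ = 151.68 in, Ȳ = 83.55 in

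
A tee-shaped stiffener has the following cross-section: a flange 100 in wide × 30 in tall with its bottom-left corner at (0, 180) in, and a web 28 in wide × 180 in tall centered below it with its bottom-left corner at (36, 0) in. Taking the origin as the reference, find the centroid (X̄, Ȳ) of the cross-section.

X̄ = 50.00 in, Ȳ = 129.18 in

Part | A | x̄ᵢ | ȳᵢ | A·x̄ᵢ | A·ȳᵢ
web | 5040.00 | 50.00 | 90.00 | 252000.00 | 453600.00
flange | 3000.00 | 50.00 | 195.00 | 150000.00 | 585000.00
Σ | 8040.00 |  |  | 402000.00 | 1038600.00
X̄ = 402000.00 / 8040.00 = 50.00 in
Ȳ = 1038600.00 / 8040.00 = 129.18 in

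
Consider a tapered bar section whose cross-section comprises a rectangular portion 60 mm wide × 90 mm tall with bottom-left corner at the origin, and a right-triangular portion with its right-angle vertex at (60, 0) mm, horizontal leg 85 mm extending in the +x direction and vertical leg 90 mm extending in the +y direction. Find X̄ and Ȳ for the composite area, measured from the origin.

Part | A | x̄ᵢ | ȳᵢ | A·x̄ᵢ | A·ȳᵢ
rectangular portion | 5400.00 | 30.00 | 45.00 | 162000.00 | 243000.00
triangular portion | 3825.00 | 88.33 | 30.00 | 337875.00 | 114750.00
Σ | 9225.00 |  |  | 499875.00 | 357750.00
X̄ = 499875.00 / 9225.00 = 54.19 mm
Ȳ = 357750.00 / 9225.00 = 38.78 mm

X̄ = 54.19 mm, Ȳ = 38.78 mm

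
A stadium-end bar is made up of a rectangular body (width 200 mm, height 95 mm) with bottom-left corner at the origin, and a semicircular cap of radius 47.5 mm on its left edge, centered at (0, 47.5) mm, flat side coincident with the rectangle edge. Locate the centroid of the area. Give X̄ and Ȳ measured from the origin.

rectangular body: A = 200 × 95 = 19000.00, centroid at (100.00, 47.50).
semicircular end: A = ½π·47.5² = 3544.11, centroid at (-20.16, 47.50).
ΣA = 22544.11 mm²
ΣAX̄ = (19000.00)(100.00) + (3544.11)(-20.16) = 1828552.08 mm³
ΣAȲ = (19000.00)(47.50) + (3544.11)(47.50) = 1070845.19 mm³
X̄ = 1828552.08 / 22544.11 = 81.11 mm
Ȳ = 1070845.19 / 22544.11 = 47.50 mm

X̄ = 81.11 mm, Ȳ = 47.50 mm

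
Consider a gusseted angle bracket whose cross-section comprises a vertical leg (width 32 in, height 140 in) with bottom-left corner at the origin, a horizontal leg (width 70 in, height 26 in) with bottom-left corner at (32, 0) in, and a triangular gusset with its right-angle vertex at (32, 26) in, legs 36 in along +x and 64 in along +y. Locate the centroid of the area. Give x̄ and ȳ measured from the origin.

x̄ = 32.78 in, ȳ = 52.57 in

Part | A | x̄ᵢ | ȳᵢ | A·x̄ᵢ | A·ȳᵢ
vertical leg | 4480.00 | 16.00 | 70.00 | 71680.00 | 313600.00
horizontal leg | 1820.00 | 67.00 | 13.00 | 121940.00 | 23660.00
gusset | 1152.00 | 44.00 | 47.33 | 50688.00 | 54528.00
Σ | 7452.00 |  |  | 244308.00 | 391788.00
x̄ = 244308.00 / 7452.00 = 32.78 in
ȳ = 391788.00 / 7452.00 = 52.57 in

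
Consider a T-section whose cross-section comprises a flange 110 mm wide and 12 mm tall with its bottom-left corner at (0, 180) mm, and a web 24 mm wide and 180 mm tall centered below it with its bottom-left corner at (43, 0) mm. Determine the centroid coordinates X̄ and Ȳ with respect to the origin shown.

web: A = 24 × 180 = 4320.00, centroid at (55.00, 90.00).
flange: A = 110 × 12 = 1320.00, centroid at (55.00, 186.00).
ΣA = 5640.00 mm², ΣAX̄ = 310200.00 mm³, ΣAȲ = 634320.00 mm³.
X̄ = 310200.00/5640.00 = 55.00 mm; Ȳ = 634320.00/5640.00 = 112.47 mm.

X̄ = 55.00 mm, Ȳ = 112.47 mm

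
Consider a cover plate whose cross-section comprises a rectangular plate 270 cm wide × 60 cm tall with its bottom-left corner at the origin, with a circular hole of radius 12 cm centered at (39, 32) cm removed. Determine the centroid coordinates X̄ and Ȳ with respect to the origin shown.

X̄ = 137.76 cm, Ȳ = 29.94 cm

Part | A | x̄ᵢ | ȳᵢ | A·x̄ᵢ | A·ȳᵢ
plate | 16200.00 | 135.00 | 30.00 | 2187000.00 | 486000.00
hole | -452.39 | 39.00 | 32.00 | -17643.18 | -14476.46
Σ | 15747.61 |  |  | 2169356.82 | 471523.54
X̄ = 2169356.82 / 15747.61 = 137.76 cm
Ȳ = 471523.54 / 15747.61 = 29.94 cm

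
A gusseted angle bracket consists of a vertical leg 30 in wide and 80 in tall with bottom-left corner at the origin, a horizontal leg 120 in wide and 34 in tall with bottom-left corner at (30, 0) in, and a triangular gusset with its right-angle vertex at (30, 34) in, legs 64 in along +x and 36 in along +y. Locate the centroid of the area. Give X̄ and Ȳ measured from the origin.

X̄ = 60.58 in, Ȳ = 28.61 in

Part | A | x̄ᵢ | ȳᵢ | A·x̄ᵢ | A·ȳᵢ
vertical leg | 2400.00 | 15.00 | 40.00 | 36000.00 | 96000.00
horizontal leg | 4080.00 | 90.00 | 17.00 | 367200.00 | 69360.00
gusset | 1152.00 | 51.33 | 46.00 | 59136.00 | 52992.00
Σ | 7632.00 |  |  | 462336.00 | 218352.00
X̄ = 462336.00 / 7632.00 = 60.58 in
Ȳ = 218352.00 / 7632.00 = 28.61 in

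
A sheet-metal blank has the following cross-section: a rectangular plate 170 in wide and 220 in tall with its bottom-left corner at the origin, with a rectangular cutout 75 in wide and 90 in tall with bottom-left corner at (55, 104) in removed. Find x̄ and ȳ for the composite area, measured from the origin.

plate: A = 170 × 220 = 37400.00, centroid at (85.00, 110.00).
hole: A = −(75 × 90) = -6750.00, centroid at (92.50, 149.00).
ΣA = 30650.00 in²
ΣAx̄ = (37400.00)(85.00) + (-6750.00)(92.50) = 2554625.00 in³
ΣAȳ = (37400.00)(110.00) + (-6750.00)(149.00) = 3108250.00 in³
x̄ = 2554625.00 / 30650.00 = 83.35 in
ȳ = 3108250.00 / 30650.00 = 101.41 in

x̄ = 83.35 in, ȳ = 101.41 in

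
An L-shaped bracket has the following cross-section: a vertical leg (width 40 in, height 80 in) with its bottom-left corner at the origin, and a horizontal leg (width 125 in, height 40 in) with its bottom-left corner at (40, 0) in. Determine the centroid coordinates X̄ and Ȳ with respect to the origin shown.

vertical leg: A = 40 × 80 = 3200.00, centroid at (20.00, 40.00).
horizontal leg: A = 125 × 40 = 5000.00, centroid at (102.50, 20.00).
ΣA = 8200.00 in², ΣAX̄ = 576500.00 in³, ΣAȲ = 228000.00 in³.
X̄ = 576500.00/8200.00 = 70.30 in; Ȳ = 228000.00/8200.00 = 27.80 in.

X̄ = 70.30 in, Ȳ = 27.80 in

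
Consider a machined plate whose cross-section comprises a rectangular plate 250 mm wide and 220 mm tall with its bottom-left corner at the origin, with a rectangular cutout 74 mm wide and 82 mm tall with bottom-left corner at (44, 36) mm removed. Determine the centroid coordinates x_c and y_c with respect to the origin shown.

x_c = 130.46 mm, y_c = 114.09 mm

plate: A = 250 × 220 = 55000.00, centroid at (125.00, 110.00).
hole: A = −(74 × 82) = -6068.00, centroid at (81.00, 77.00).
ΣA = 48932.00 mm²
ΣAx_c = (55000.00)(125.00) + (-6068.00)(81.00) = 6383492.00 mm³
ΣAy_c = (55000.00)(110.00) + (-6068.00)(77.00) = 5582764.00 mm³
x_c = 6383492.00 / 48932.00 = 130.46 mm
y_c = 5582764.00 / 48932.00 = 114.09 mm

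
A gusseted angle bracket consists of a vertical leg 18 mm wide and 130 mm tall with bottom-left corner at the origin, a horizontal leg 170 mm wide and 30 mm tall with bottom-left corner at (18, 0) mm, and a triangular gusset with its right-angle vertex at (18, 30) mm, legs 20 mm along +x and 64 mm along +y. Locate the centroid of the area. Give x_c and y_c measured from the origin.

vertical leg: A = 18 × 130 = 2340.00, centroid at (9.00, 65.00).
horizontal leg: A = 170 × 30 = 5100.00, centroid at (103.00, 15.00).
gusset: A = ½·20·64 = 640.00, centroid at (24.67, 51.33).
ΣA = 8080.00 mm²
ΣAx_c = (2340.00)(9.00) + (5100.00)(103.00) + (640.00)(24.67) = 562146.67 mm³
ΣAy_c = (2340.00)(65.00) + (5100.00)(15.00) + (640.00)(51.33) = 261453.33 mm³
x_c = 562146.67 / 8080.00 = 69.57 mm
y_c = 261453.33 / 8080.00 = 32.36 mm

x_c = 69.57 mm, y_c = 32.36 mm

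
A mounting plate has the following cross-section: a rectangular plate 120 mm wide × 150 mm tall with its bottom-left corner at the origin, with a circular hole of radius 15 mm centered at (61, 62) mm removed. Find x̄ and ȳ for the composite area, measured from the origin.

x̄ = 59.96 mm, ȳ = 75.53 mm

plate: A = 120 × 150 = 18000.00, centroid at (60.00, 75.00).
hole: A = −π·15² = -706.86, centroid at (61.00, 62.00).
ΣA = 17293.14 mm²
ΣAx̄ = (18000.00)(60.00) + (-706.86)(61.00) = 1036881.64 mm³
ΣAȳ = (18000.00)(75.00) + (-706.86)(62.00) = 1306174.78 mm³
x̄ = 1036881.64 / 17293.14 = 59.96 mm
ȳ = 1306174.78 / 17293.14 = 75.53 mm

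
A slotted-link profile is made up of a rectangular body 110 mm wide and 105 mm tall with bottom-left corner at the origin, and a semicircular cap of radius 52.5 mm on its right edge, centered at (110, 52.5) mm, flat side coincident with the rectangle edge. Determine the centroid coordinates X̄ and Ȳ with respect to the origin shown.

rectangular body: A = 110 × 105 = 11550.00, centroid at (55.00, 52.50).
semicircular end: A = ½π·52.5² = 4329.51, centroid at (132.28, 52.50).
ΣA = 15879.51 mm², ΣAX̄ = 1207964.56 mm³, ΣAȲ = 833674.14 mm³.
X̄ = 1207964.56/15879.51 = 76.07 mm; Ȳ = 833674.14/15879.51 = 52.50 mm.

X̄ = 76.07 mm, Ȳ = 52.50 mm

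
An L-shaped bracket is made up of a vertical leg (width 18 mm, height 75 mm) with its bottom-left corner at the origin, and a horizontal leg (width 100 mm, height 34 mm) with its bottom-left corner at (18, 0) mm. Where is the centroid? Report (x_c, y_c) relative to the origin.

vertical leg: A = 18 × 75 = 1350.00, centroid at (9.00, 37.50).
horizontal leg: A = 100 × 34 = 3400.00, centroid at (68.00, 17.00).
ΣA = 4750.00 mm²
ΣAx_c = (1350.00)(9.00) + (3400.00)(68.00) = 243350.00 mm³
ΣAy_c = (1350.00)(37.50) + (3400.00)(17.00) = 108425.00 mm³
x_c = 243350.00 / 4750.00 = 51.23 mm
y_c = 108425.00 / 4750.00 = 22.83 mm

x_c = 51.23 mm, y_c = 22.83 mm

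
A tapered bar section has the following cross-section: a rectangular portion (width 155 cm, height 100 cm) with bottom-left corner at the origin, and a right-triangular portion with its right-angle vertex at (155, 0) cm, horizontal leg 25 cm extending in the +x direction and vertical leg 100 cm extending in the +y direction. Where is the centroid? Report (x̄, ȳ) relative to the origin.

rectangular portion: A = 155 × 100 = 15500.00, centroid at (77.50, 50.00).
triangular portion: A = ½·25·100 = 1250.00, centroid at (163.33, 33.33).
ΣA = 16750.00 cm², ΣAx̄ = 1405416.67 cm³, ΣAȳ = 816666.67 cm³.
x̄ = 1405416.67/16750.00 = 83.91 cm; ȳ = 816666.67/16750.00 = 48.76 cm.

x̄ = 83.91 cm, ȳ = 48.76 cm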